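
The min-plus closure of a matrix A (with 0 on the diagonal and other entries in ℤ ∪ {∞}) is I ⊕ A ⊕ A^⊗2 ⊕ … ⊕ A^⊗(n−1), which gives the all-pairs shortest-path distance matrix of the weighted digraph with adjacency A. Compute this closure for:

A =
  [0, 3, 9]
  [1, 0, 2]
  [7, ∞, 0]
Closure =
  [0, 3, 5]
  [1, 0, 2]
  [7, 10, 0]

This is the Floyd-Warshall all-pairs shortest-path computation. For each intermediate vertex k = 0, 1, …, 2, update dist[i][j] ← min(dist[i][j], dist[i][k] + dist[k][j]). The final matrix gives, for each (i, j), the minimum total weight of any directed path from i to j (possibly empty when i = j).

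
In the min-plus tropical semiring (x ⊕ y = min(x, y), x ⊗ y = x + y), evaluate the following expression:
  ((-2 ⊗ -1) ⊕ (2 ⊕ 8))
((-2 ⊗ -1) ⊕ (2 ⊕ 8)) = -3

Expand innermost to outermost. Recall ⊕ takes the minimum of its arguments and ⊗ takes their sum. Working out the expression ((-2 ⊗ -1) ⊕ (2 ⊕ 8)) gives -3.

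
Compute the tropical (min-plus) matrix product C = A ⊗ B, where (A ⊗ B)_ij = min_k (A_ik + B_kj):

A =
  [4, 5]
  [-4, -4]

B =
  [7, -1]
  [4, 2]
A ⊗ B =
  [9, 3]
  [0, -5]

Apply the min-plus product entry-by-entry:
  C[0][0] = min over k of (A[0][0] + B[0][0] = 4 + 7 = 11, A[0][1] + B[1][0] = 5 + 4 = 9) = 9 (attained at k = 1)
  C[0][1] = min over k of (A[0][0] + B[0][1] = 4 + -1 = 3, A[0][1] + B[1][1] = 5 + 2 = 7) = 3 (attained at k = 0)
  C[1][0] = min over k of (A[1][0] + B[0][0] = -4 + 7 = 3, A[1][1] + B[1][0] = -4 + 4 = 0) = 0 (attained at k = 1)
  C[1][1] = min over k of (A[1][0] + B[0][1] = -4 + -1 = -5, A[1][1] + B[1][1] = -4 + 2 = -2) = -5 (attained at k = 0)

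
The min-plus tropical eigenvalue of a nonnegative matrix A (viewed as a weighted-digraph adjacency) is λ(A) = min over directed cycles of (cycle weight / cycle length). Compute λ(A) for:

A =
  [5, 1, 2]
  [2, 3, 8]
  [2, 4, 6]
λ(A) = 3/2

Enumerate directed cycles and compute their means (weight / length). Sample:
  cycle 0 → 0: weight = 5, length = 1, mean = 5/1 ≈ 5.000
  cycle 1 → 1: weight = 3, length = 1, mean = 3/1 ≈ 3.000
  cycle 2 → 2: weight = 6, length = 1, mean = 6/1 ≈ 6.000
  cycle 0 → 1 → 0: weight = 3, length = 2, mean = 3/2 ≈ 1.500
  cycle 0 → 2 → 0: weight = 4, length = 2, mean = 4/2 ≈ 2.000
  cycle 1 → 0 → 1: weight = 3, length = 2, mean = 3/2 ≈ 1.500
Minimum mean = 1.500, attained e.g. along the cycle 0 → 1 → 0 with weight 3 and length 2. So λ(A) = 3/2 = 3/2.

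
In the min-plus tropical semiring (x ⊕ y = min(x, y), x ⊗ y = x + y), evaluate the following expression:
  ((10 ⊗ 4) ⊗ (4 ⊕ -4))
((10 ⊗ 4) ⊗ (4 ⊕ -4)) = 10

Expand innermost to outermost. Recall ⊕ takes the minimum of its arguments and ⊗ takes their sum. Working out the expression ((10 ⊗ 4) ⊗ (4 ⊕ -4)) gives 10.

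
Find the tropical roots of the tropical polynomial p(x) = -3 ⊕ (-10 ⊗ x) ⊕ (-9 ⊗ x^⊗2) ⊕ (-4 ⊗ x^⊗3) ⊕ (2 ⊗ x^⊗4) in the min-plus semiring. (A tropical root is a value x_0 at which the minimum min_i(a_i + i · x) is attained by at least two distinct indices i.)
Roots: {-6, -5, -1, 7}

Each tropical root is a break point of the lower envelope of the lines y = a_i + i · x (there are 5 lines, with slopes 0, 1, ..., 4). Only the lines that attain the minimum somewhere contribute to roots; other lines are dominated. Here the surviving (envelope) indices are i = 4, i = 3, i = 2, i = 1, i = 0.
Intersections between consecutive envelope lines give the roots: for adjacent envelope indices i < j the intersection is x = (a_i − a_j) / (j − i). Reading off the sorted break points: {-6, -5, -1, 7}.
Verification: at each break x_0, at least two indices attain the minimum of min_i(a_i + i · x_0).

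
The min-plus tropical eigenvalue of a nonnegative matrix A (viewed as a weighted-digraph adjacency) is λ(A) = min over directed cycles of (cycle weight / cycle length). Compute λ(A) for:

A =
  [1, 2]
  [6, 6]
λ(A) = 1

Enumerate directed cycles and compute their means (weight / length). Sample:
  cycle 0 → 0: weight = 1, length = 1, mean = 1/1 ≈ 1.000
  cycle 1 → 1: weight = 6, length = 1, mean = 6/1 ≈ 6.000
  cycle 0 → 1 → 0: weight = 8, length = 2, mean = 8/2 ≈ 4.000
  cycle 1 → 0 → 1: weight = 8, length = 2, mean = 8/2 ≈ 4.000
Minimum mean = 1.000, attained e.g. along the cycle 0 → 0 with weight 1 and length 1. So λ(A) = 1/1 = 1.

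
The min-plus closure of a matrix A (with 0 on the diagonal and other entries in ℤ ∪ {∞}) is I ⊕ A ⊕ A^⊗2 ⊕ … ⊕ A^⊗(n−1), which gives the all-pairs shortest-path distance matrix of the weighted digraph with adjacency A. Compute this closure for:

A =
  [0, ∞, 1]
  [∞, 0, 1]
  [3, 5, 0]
Closure =
  [0, 6, 1]
  [4, 0, 1]
  [3, 5, 0]

This is the Floyd-Warshall all-pairs shortest-path computation. For each intermediate vertex k = 0, 1, …, 2, update dist[i][j] ← min(dist[i][j], dist[i][k] + dist[k][j]). The final matrix gives, for each (i, j), the minimum total weight of any directed path from i to j (possibly empty when i = j).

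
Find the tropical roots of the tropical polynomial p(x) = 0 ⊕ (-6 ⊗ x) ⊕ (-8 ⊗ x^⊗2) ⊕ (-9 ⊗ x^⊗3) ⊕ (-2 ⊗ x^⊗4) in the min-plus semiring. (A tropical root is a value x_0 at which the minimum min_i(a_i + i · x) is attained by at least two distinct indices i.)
Roots: {-7, 1, 2, 6}

Each tropical root is a break point of the lower envelope of the lines y = a_i + i · x (there are 5 lines, with slopes 0, 1, ..., 4). Only the lines that attain the minimum somewhere contribute to roots; other lines are dominated. Here the surviving (envelope) indices are i = 4, i = 3, i = 2, i = 1, i = 0.
Intersections between consecutive envelope lines give the roots: for adjacent envelope indices i < j the intersection is x = (a_i − a_j) / (j − i). Reading off the sorted break points: {-7, 1, 2, 6}.
Verification: at each break x_0, at least two indices attain the minimum of min_i(a_i + i · x_0).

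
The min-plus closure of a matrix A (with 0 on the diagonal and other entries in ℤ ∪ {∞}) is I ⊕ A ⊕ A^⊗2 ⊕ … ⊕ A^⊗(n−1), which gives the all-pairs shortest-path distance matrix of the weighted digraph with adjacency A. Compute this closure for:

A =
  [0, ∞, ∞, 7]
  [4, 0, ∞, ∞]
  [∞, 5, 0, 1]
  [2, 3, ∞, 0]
Closure =
  [0, 10, ∞, 7]
  [4, 0, ∞, 11]
  [3, 4, 0, 1]
  [2, 3, ∞, 0]

This is the Floyd-Warshall all-pairs shortest-path computation. For each intermediate vertex k = 0, 1, …, 3, update dist[i][j] ← min(dist[i][j], dist[i][k] + dist[k][j]). The final matrix gives, for each (i, j), the minimum total weight of any directed path from i to j (possibly empty when i = j).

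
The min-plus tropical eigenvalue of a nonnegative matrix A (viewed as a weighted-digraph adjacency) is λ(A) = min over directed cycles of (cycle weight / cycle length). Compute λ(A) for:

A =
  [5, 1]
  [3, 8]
λ(A) = 2

Enumerate directed cycles and compute their means (weight / length). Sample:
  cycle 0 → 0: weight = 5, length = 1, mean = 5/1 ≈ 5.000
  cycle 1 → 1: weight = 8, length = 1, mean = 8/1 ≈ 8.000
  cycle 0 → 1 → 0: weight = 4, length = 2, mean = 4/2 ≈ 2.000
  cycle 1 → 0 → 1: weight = 4, length = 2, mean = 4/2 ≈ 2.000
Minimum mean = 2.000, attained e.g. along the cycle 0 → 1 → 0 with weight 4 and length 2. So λ(A) = 4/2 = 2.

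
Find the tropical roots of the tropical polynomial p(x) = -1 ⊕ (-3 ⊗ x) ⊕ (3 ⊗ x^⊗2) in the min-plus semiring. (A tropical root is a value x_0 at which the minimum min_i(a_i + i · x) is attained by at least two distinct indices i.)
Roots: {-6, 2}

Each tropical root is a break point of the lower envelope of the lines y = a_i + i · x (there are 3 lines, with slopes 0, 1, ..., 2). Only the lines that attain the minimum somewhere contribute to roots; other lines are dominated. Here the surviving (envelope) indices are i = 2, i = 1, i = 0.
Intersections between consecutive envelope lines give the roots: for adjacent envelope indices i < j the intersection is x = (a_i − a_j) / (j − i). Reading off the sorted break points: {-6, 2}.
Verification: at each break x_0, at least two indices attain the minimum of min_i(a_i + i · x_0).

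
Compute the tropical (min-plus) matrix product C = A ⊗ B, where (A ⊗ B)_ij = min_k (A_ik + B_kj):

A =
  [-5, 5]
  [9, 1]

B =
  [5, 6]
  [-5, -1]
A ⊗ B =
  [0, 1]
  [-4, 0]

Apply the min-plus product entry-by-entry:
  C[0][0] = min over k of (A[0][0] + B[0][0] = -5 + 5 = 0, A[0][1] + B[1][0] = 5 + -5 = 0) = 0 (attained at k = 0)
  C[0][1] = min over k of (A[0][0] + B[0][1] = -5 + 6 = 1, A[0][1] + B[1][1] = 5 + -1 = 4) = 1 (attained at k = 0)
  C[1][0] = min over k of (A[1][0] + B[0][0] = 9 + 5 = 14, A[1][1] + B[1][0] = 1 + -5 = -4) = -4 (attained at k = 1)
  C[1][1] = min over k of (A[1][0] + B[0][1] = 9 + 6 = 15, A[1][1] + B[1][1] = 1 + -1 = 0) = 0 (attained at k = 1)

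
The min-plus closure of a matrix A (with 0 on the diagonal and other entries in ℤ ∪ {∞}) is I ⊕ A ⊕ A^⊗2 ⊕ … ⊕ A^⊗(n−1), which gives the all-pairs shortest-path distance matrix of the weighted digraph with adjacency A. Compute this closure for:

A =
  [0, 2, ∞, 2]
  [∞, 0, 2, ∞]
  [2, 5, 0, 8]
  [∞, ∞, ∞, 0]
Closure =
  [0, 2, 4, 2]
  [4, 0, 2, 6]
  [2, 4, 0, 4]
  [∞, ∞, ∞, 0]

This is the Floyd-Warshall all-pairs shortest-path computation. For each intermediate vertex k = 0, 1, …, 3, update dist[i][j] ← min(dist[i][j], dist[i][k] + dist[k][j]). The final matrix gives, for each (i, j), the minimum total weight of any directed path from i to j (possibly empty when i = j).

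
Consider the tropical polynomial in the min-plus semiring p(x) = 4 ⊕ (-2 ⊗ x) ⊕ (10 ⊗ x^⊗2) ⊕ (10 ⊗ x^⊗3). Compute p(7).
p(7) = 4

A tropical monomial a ⊗ x^⊗i evaluates to a + i · x. Evaluating each term at x = 7:
  Term 0 contributes 4 + 0 · 7 = 4
  Term 1 contributes -2 + 1 · 7 = 5
  Term 2 contributes 10 + 2 · 7 = 24
  Term 3 contributes 10 + 3 · 7 = 31
p(7) = ⊕ of these = min[4, 5, 24, 31] = 4.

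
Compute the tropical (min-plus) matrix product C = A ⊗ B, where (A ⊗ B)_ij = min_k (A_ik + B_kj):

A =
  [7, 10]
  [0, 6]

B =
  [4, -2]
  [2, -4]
A ⊗ B =
  [11, 5]
  [4, -2]

Apply the min-plus product entry-by-entry:
  C[0][0] = min over k of (A[0][0] + B[0][0] = 7 + 4 = 11, A[0][1] + B[1][0] = 10 + 2 = 12) = 11 (attained at k = 0)
  C[0][1] = min over k of (A[0][0] + B[0][1] = 7 + -2 = 5, A[0][1] + B[1][1] = 10 + -4 = 6) = 5 (attained at k = 0)
  C[1][0] = min over k of (A[1][0] + B[0][0] = 0 + 4 = 4, A[1][1] + B[1][0] = 6 + 2 = 8) = 4 (attained at k = 0)
  C[1][1] = min over k of (A[1][0] + B[0][1] = 0 + -2 = -2, A[1][1] + B[1][1] = 6 + -4 = 2) = -2 (attained at k = 0)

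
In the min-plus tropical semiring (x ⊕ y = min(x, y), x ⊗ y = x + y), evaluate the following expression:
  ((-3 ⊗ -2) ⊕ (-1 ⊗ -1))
((-3 ⊗ -2) ⊕ (-1 ⊗ -1)) = -5

Expand innermost to outermost. Recall ⊕ takes the minimum of its arguments and ⊗ takes their sum. Working out the expression ((-3 ⊗ -2) ⊕ (-1 ⊗ -1)) gives -5.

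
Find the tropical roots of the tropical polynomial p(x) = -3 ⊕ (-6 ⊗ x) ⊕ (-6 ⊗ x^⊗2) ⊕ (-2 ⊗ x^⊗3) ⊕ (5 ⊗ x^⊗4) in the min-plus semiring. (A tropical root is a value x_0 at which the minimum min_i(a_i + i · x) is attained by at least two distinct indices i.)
Roots: {-7, -4, 0, 3}

Each tropical root is a break point of the lower envelope of the lines y = a_i + i · x (there are 5 lines, with slopes 0, 1, ..., 4). Only the lines that attain the minimum somewhere contribute to roots; other lines are dominated. Here the surviving (envelope) indices are i = 4, i = 3, i = 2, i = 1, i = 0.
Intersections between consecutive envelope lines give the roots: for adjacent envelope indices i < j the intersection is x = (a_i − a_j) / (j − i). Reading off the sorted break points: {-7, -4, 0, 3}.
Verification: at each break x_0, at least two indices attain the minimum of min_i(a_i + i · x_0).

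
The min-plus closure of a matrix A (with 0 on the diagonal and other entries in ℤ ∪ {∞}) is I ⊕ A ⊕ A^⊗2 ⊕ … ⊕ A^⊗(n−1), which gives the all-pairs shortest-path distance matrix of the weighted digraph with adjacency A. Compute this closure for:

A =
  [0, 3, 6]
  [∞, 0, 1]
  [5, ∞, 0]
Closure =
  [0, 3, 4]
  [6, 0, 1]
  [5, 8, 0]

This is the Floyd-Warshall all-pairs shortest-path computation. For each intermediate vertex k = 0, 1, …, 2, update dist[i][j] ← min(dist[i][j], dist[i][k] + dist[k][j]). The final matrix gives, for each (i, j), the minimum total weight of any directed path from i to j (possibly empty when i = j).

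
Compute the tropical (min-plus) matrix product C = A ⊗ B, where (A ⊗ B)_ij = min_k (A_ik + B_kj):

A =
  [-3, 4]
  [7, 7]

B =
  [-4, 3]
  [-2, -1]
A ⊗ B =
  [-7, 0]
  [3, 6]

Apply the min-plus product entry-by-entry:
  C[0][0] = min over k of (A[0][0] + B[0][0] = -3 + -4 = -7, A[0][1] + B[1][0] = 4 + -2 = 2) = -7 (attained at k = 0)
  C[0][1] = min over k of (A[0][0] + B[0][1] = -3 + 3 = 0, A[0][1] + B[1][1] = 4 + -1 = 3) = 0 (attained at k = 0)
  C[1][0] = min over k of (A[1][0] + B[0][0] = 7 + -4 = 3, A[1][1] + B[1][0] = 7 + -2 = 5) = 3 (attained at k = 0)
  C[1][1] = min over k of (A[1][0] + B[0][1] = 7 + 3 = 10, A[1][1] + B[1][1] = 7 + -1 = 6) = 6 (attained at k = 1)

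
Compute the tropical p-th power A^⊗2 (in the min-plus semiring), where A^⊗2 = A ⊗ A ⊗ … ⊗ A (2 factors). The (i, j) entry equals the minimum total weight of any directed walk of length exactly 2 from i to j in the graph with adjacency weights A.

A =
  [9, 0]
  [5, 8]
A^⊗2 =
  [5, 8]
  [13, 5]

Each entry (A^⊗2)_ij equals the minimum over all length-2 walks i = v_0 → v_1 → … → v_2 = j of Σ_t A[v_t][v_{t+1}]. For example, for (i, j) = (0, 1) we minimise over 2 possible intermediate vertex sequences; the minimum is 8, attained along the walk 0 → 1 → 1.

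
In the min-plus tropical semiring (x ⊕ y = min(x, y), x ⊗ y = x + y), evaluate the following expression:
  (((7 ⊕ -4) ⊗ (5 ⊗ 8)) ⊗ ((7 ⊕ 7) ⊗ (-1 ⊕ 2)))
(((7 ⊕ -4) ⊗ (5 ⊗ 8)) ⊗ ((7 ⊕ 7) ⊗ (-1 ⊕ 2))) = 15

Expand innermost to outermost. Recall ⊕ takes the minimum of its arguments and ⊗ takes their sum. Working out the expression (((7 ⊕ -4) ⊗ (5 ⊗ 8)) ⊗ ((7 ⊕ 7) ⊗ (-1 ⊕ 2))) gives 15.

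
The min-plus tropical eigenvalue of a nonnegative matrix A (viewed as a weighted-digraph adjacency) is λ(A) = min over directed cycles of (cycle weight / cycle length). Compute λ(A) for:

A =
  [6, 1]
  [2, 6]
λ(A) = 3/2

Enumerate directed cycles and compute their means (weight / length). Sample:
  cycle 0 → 0: weight = 6, length = 1, mean = 6/1 ≈ 6.000
  cycle 1 → 1: weight = 6, length = 1, mean = 6/1 ≈ 6.000
  cycle 0 → 1 → 0: weight = 3, length = 2, mean = 3/2 ≈ 1.500
  cycle 1 → 0 → 1: weight = 3, length = 2, mean = 3/2 ≈ 1.500
Minimum mean = 1.500, attained e.g. along the cycle 0 → 1 → 0 with weight 3 and length 2. So λ(A) = 3/2 = 3/2.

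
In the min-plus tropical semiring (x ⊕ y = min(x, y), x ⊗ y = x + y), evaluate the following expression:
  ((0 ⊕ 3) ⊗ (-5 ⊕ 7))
((0 ⊕ 3) ⊗ (-5 ⊕ 7)) = -5

Expand innermost to outermost. Recall ⊕ takes the minimum of its arguments and ⊗ takes their sum. Working out the expression ((0 ⊕ 3) ⊗ (-5 ⊕ 7)) gives -5.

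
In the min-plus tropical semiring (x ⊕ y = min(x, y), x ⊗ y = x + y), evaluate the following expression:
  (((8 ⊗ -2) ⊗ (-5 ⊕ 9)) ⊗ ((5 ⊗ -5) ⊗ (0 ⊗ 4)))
(((8 ⊗ -2) ⊗ (-5 ⊕ 9)) ⊗ ((5 ⊗ -5) ⊗ (0 ⊗ 4))) = 5

Expand innermost to outermost. Recall ⊕ takes the minimum of its arguments and ⊗ takes their sum. Working out the expression (((8 ⊗ -2) ⊗ (-5 ⊕ 9)) ⊗ ((5 ⊗ -5) ⊗ (0 ⊗ 4))) gives 5.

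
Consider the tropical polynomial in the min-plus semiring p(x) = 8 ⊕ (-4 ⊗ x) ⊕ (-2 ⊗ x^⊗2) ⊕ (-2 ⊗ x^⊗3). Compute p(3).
p(3) = -1

A tropical monomial a ⊗ x^⊗i evaluates to a + i · x. Evaluating each term at x = 3:
  Term 0 contributes 8 + 0 · 3 = 8
  Term 1 contributes -4 + 1 · 3 = -1
  Term 2 contributes -2 + 2 · 3 = 4
  Term 3 contributes -2 + 3 · 3 = 7
p(3) = ⊕ of these = min[8, -1, 4, 7] = -1.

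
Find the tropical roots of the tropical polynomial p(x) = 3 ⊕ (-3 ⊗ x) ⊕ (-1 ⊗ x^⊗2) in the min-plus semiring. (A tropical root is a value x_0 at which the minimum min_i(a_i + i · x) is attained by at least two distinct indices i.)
Roots: {-2, 6}

Each tropical root is a break point of the lower envelope of the lines y = a_i + i · x (there are 3 lines, with slopes 0, 1, ..., 2). Only the lines that attain the minimum somewhere contribute to roots; other lines are dominated. Here the surviving (envelope) indices are i = 2, i = 1, i = 0.
Intersections between consecutive envelope lines give the roots: for adjacent envelope indices i < j the intersection is x = (a_i − a_j) / (j − i). Reading off the sorted break points: {-2, 6}.
Verification: at each break x_0, at least two indices attain the minimum of min_i(a_i + i · x_0).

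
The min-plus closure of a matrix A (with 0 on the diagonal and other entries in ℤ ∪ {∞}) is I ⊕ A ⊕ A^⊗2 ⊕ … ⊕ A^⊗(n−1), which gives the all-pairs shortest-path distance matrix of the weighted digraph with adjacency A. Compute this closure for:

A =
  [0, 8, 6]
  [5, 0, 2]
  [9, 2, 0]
Closure =
  [0, 8, 6]
  [5, 0, 2]
  [7, 2, 0]

This is the Floyd-Warshall all-pairs shortest-path computation. For each intermediate vertex k = 0, 1, …, 2, update dist[i][j] ← min(dist[i][j], dist[i][k] + dist[k][j]). The final matrix gives, for each (i, j), the minimum total weight of any directed path from i to j (possibly empty when i = j).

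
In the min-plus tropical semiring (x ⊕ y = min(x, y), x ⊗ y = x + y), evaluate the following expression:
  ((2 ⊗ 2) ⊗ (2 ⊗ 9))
((2 ⊗ 2) ⊗ (2 ⊗ 9)) = 15

Expand innermost to outermost. Recall ⊕ takes the minimum of its arguments and ⊗ takes their sum. Working out the expression ((2 ⊗ 2) ⊗ (2 ⊗ 9)) gives 15.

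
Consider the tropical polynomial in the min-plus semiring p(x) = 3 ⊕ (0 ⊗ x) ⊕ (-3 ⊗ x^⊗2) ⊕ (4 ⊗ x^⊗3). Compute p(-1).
p(-1) = -5

A tropical monomial a ⊗ x^⊗i evaluates to a + i · x. Evaluating each term at x = -1:
  Term 0 contributes 3 + 0 · -1 = 3
  Term 1 contributes 0 + 1 · -1 = -1
  Term 2 contributes -3 + 2 · -1 = -5
  Term 3 contributes 4 + 3 · -1 = 1
p(-1) = ⊕ of these = min[3, -1, -5, 1] = -5.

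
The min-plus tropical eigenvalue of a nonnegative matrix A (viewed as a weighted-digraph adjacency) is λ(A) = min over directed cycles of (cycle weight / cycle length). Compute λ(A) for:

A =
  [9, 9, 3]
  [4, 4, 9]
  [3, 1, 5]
λ(A) = 8/3

Enumerate directed cycles and compute their means (weight / length). Sample:
  cycle 0 → 0: weight = 9, length = 1, mean = 9/1 ≈ 9.000
  cycle 1 → 1: weight = 4, length = 1, mean = 4/1 ≈ 4.000
  cycle 2 → 2: weight = 5, length = 1, mean = 5/1 ≈ 5.000
  cycle 0 → 1 → 0: weight = 13, length = 2, mean = 13/2 ≈ 6.500
  cycle 0 → 2 → 0: weight = 6, length = 2, mean = 6/2 ≈ 3.000
  cycle 1 → 0 → 1: weight = 13, length = 2, mean = 13/2 ≈ 6.500
Minimum mean = 2.667, attained e.g. along the cycle 0 → 2 → 1 → 0 with weight 8 and length 3. So λ(A) = 8/3 = 8/3.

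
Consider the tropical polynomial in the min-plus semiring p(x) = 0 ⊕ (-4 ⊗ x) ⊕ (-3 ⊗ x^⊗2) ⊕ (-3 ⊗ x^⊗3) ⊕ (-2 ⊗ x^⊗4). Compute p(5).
p(5) = 0

A tropical monomial a ⊗ x^⊗i evaluates to a + i · x. Evaluating each term at x = 5:
  Term 0 contributes 0 + 0 · 5 = 0
  Term 1 contributes -4 + 1 · 5 = 1
  Term 2 contributes -3 + 2 · 5 = 7
  Term 3 contributes -3 + 3 · 5 = 12
  Term 4 contributes -2 + 4 · 5 = 18
p(5) = ⊕ of these = min[0, 1, 7, 12, 18] = 0.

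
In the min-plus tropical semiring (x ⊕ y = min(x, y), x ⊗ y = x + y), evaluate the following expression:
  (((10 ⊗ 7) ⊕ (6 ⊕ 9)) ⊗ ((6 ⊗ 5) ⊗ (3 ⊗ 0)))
(((10 ⊗ 7) ⊕ (6 ⊕ 9)) ⊗ ((6 ⊗ 5) ⊗ (3 ⊗ 0))) = 20

Expand innermost to outermost. Recall ⊕ takes the minimum of its arguments and ⊗ takes their sum. Working out the expression (((10 ⊗ 7) ⊕ (6 ⊕ 9)) ⊗ ((6 ⊗ 5) ⊗ (3 ⊗ 0))) gives 20.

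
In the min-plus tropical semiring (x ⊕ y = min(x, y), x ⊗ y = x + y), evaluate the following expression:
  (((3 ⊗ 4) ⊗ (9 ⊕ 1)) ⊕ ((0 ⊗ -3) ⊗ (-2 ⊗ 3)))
(((3 ⊗ 4) ⊗ (9 ⊕ 1)) ⊕ ((0 ⊗ -3) ⊗ (-2 ⊗ 3))) = -2

Expand innermost to outermost. Recall ⊕ takes the minimum of its arguments and ⊗ takes their sum. Working out the expression (((3 ⊗ 4) ⊗ (9 ⊕ 1)) ⊕ ((0 ⊗ -3) ⊗ (-2 ⊗ 3))) gives -2.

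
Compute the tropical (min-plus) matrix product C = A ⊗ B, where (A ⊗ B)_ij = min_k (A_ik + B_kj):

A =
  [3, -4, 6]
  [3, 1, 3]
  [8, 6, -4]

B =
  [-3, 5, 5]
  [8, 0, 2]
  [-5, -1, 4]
A ⊗ B =
  [0, -4, -2]
  [-2, 1, 3]
  [-9, -5, 0]

Apply the min-plus product entry-by-entry:
  C[0][0] = min over k of (A[0][0] + B[0][0] = 3 + -3 = 0, A[0][1] + B[1][0] = -4 + 8 = 4, A[0][2] + B[2][0] = 6 + -5 = 1) = 0 (attained at k = 0)
  C[0][1] = min over k of (A[0][0] + B[0][1] = 3 + 5 = 8, A[0][1] + B[1][1] = -4 + 0 = -4, A[0][2] + B[2][1] = 6 + -1 = 5) = -4 (attained at k = 1)
  C[0][2] = min over k of (A[0][0] + B[0][2] = 3 + 5 = 8, A[0][1] + B[1][2] = -4 + 2 = -2, A[0][2] + B[2][2] = 6 + 4 = 10) = -2 (attained at k = 1)
  C[1][0] = min over k of (A[1][0] + B[0][0] = 3 + -3 = 0, A[1][1] + B[1][0] = 1 + 8 = 9, A[1][2] + B[2][0] = 3 + -5 = -2) = -2 (attained at k = 2)
  C[1][1] = min over k of (A[1][0] + B[0][1] = 3 + 5 = 8, A[1][1] + B[1][1] = 1 + 0 = 1, A[1][2] + B[2][1] = 3 + -1 = 2) = 1 (attained at k = 1)
  C[1][2] = min over k of (A[1][0] + B[0][2] = 3 + 5 = 8, A[1][1] + B[1][2] = 1 + 2 = 3, A[1][2] + B[2][2] = 3 + 4 = 7) = 3 (attained at k = 1)
  C[2][0] = min over k of (A[2][0] + B[0][0] = 8 + -3 = 5, A[2][1] + B[1][0] = 6 + 8 = 14, A[2][2] + B[2][0] = -4 + -5 = -9) = -9 (attained at k = 2)
  C[2][1] = min over k of (A[2][0] + B[0][1] = 8 + 5 = 13, A[2][1] + B[1][1] = 6 + 0 = 6, A[2][2] + B[2][1] = -4 + -1 = -5) = -5 (attained at k = 2)
  C[2][2] = min over k of (A[2][0] + B[0][2] = 8 + 5 = 13, A[2][1] + B[1][2] = 6 + 2 = 8, A[2][2] + B[2][2] = -4 + 4 = 0) = 0 (attained at k = 2)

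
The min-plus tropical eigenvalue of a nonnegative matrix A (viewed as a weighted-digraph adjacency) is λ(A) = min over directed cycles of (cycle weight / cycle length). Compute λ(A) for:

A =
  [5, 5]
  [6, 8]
λ(A) = 5

Enumerate directed cycles and compute their means (weight / length). Sample:
  cycle 0 → 0: weight = 5, length = 1, mean = 5/1 ≈ 5.000
  cycle 1 → 1: weight = 8, length = 1, mean = 8/1 ≈ 8.000
  cycle 0 → 1 → 0: weight = 11, length = 2, mean = 11/2 ≈ 5.500
  cycle 1 → 0 → 1: weight = 11, length = 2, mean = 11/2 ≈ 5.500
Minimum mean = 5.000, attained e.g. along the cycle 0 → 0 with weight 5 and length 1. So λ(A) = 5/1 = 5.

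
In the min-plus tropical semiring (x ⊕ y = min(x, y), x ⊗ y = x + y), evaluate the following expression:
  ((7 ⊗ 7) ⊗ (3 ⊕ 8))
((7 ⊗ 7) ⊗ (3 ⊕ 8)) = 17

Expand innermost to outermost. Recall ⊕ takes the minimum of its arguments and ⊗ takes their sum. Working out the expression ((7 ⊗ 7) ⊗ (3 ⊕ 8)) gives 17.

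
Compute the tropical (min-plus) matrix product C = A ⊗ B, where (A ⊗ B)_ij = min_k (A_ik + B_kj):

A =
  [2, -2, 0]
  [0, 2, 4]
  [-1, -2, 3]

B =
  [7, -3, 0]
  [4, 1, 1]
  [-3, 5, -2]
A ⊗ B =
  [-3, -1, -2]
  [1, -3, 0]
  [0, -4, -1]

Apply the min-plus product entry-by-entry:
  C[0][0] = min over k of (A[0][0] + B[0][0] = 2 + 7 = 9, A[0][1] + B[1][0] = -2 + 4 = 2, A[0][2] + B[2][0] = 0 + -3 = -3) = -3 (attained at k = 2)
  C[0][1] = min over k of (A[0][0] + B[0][1] = 2 + -3 = -1, A[0][1] + B[1][1] = -2 + 1 = -1, A[0][2] + B[2][1] = 0 + 5 = 5) = -1 (attained at k = 0)
  C[0][2] = min over k of (A[0][0] + B[0][2] = 2 + 0 = 2, A[0][1] + B[1][2] = -2 + 1 = -1, A[0][2] + B[2][2] = 0 + -2 = -2) = -2 (attained at k = 2)
  C[1][0] = min over k of (A[1][0] + B[0][0] = 0 + 7 = 7, A[1][1] + B[1][0] = 2 + 4 = 6, A[1][2] + B[2][0] = 4 + -3 = 1) = 1 (attained at k = 2)
  C[1][1] = min over k of (A[1][0] + B[0][1] = 0 + -3 = -3, A[1][1] + B[1][1] = 2 + 1 = 3, A[1][2] + B[2][1] = 4 + 5 = 9) = -3 (attained at k = 0)
  C[1][2] = min over k of (A[1][0] + B[0][2] = 0 + 0 = 0, A[1][1] + B[1][2] = 2 + 1 = 3, A[1][2] + B[2][2] = 4 + -2 = 2) = 0 (attained at k = 0)
  C[2][0] = min over k of (A[2][0] + B[0][0] = -1 + 7 = 6, A[2][1] + B[1][0] = -2 + 4 = 2, A[2][2] + B[2][0] = 3 + -3 = 0) = 0 (attained at k = 2)
  C[2][1] = min over k of (A[2][0] + B[0][1] = -1 + -3 = -4, A[2][1] + B[1][1] = -2 + 1 = -1, A[2][2] + B[2][1] = 3 + 5 = 8) = -4 (attained at k = 0)
  C[2][2] = min over k of (A[2][0] + B[0][2] = -1 + 0 = -1, A[2][1] + B[1][2] = -2 + 1 = -1, A[2][2] + B[2][2] = 3 + -2 = 1) = -1 (attained at k = 0)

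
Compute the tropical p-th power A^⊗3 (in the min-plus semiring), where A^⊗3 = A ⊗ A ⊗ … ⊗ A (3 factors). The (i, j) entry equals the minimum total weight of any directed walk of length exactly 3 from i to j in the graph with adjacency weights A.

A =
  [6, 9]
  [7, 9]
A^⊗3 =
  [18, 21]
  [19, 22]

Each entry (A^⊗3)_ij equals the minimum over all length-3 walks i = v_0 → v_1 → … → v_3 = j of Σ_t A[v_t][v_{t+1}]. For example, for (i, j) = (0, 1) we minimise over 4 possible intermediate vertex sequences; the minimum is 21, attained along the walk 0 → 0 → 0 → 1.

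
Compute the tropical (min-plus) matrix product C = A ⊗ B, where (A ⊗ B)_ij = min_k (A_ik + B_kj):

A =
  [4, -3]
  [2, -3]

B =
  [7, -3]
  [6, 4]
A ⊗ B =
  [3, 1]
  [3, -1]

Apply the min-plus product entry-by-entry:
  C[0][0] = min over k of (A[0][0] + B[0][0] = 4 + 7 = 11, A[0][1] + B[1][0] = -3 + 6 = 3) = 3 (attained at k = 1)
  C[0][1] = min over k of (A[0][0] + B[0][1] = 4 + -3 = 1, A[0][1] + B[1][1] = -3 + 4 = 1) = 1 (attained at k = 0)
  C[1][0] = min over k of (A[1][0] + B[0][0] = 2 + 7 = 9, A[1][1] + B[1][0] = -3 + 6 = 3) = 3 (attained at k = 1)
  C[1][1] = min over k of (A[1][0] + B[0][1] = 2 + -3 = -1, A[1][1] + B[1][1] = -3 + 4 = 1) = -1 (attained at k = 0)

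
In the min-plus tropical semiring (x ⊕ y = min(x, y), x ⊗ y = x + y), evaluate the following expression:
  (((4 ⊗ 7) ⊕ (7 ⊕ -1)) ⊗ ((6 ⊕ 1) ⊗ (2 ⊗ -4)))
(((4 ⊗ 7) ⊕ (7 ⊕ -1)) ⊗ ((6 ⊕ 1) ⊗ (2 ⊗ -4))) = -2

Expand innermost to outermost. Recall ⊕ takes the minimum of its arguments and ⊗ takes their sum. Working out the expression (((4 ⊗ 7) ⊕ (7 ⊕ -1)) ⊗ ((6 ⊕ 1) ⊗ (2 ⊗ -4))) gives -2.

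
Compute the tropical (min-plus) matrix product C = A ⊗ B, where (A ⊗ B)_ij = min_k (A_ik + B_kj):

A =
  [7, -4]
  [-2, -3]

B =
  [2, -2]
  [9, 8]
A ⊗ B =
  [5, 4]
  [0, -4]

Apply the min-plus product entry-by-entry:
  C[0][0] = min over k of (A[0][0] + B[0][0] = 7 + 2 = 9, A[0][1] + B[1][0] = -4 + 9 = 5) = 5 (attained at k = 1)
  C[0][1] = min over k of (A[0][0] + B[0][1] = 7 + -2 = 5, A[0][1] + B[1][1] = -4 + 8 = 4) = 4 (attained at k = 1)
  C[1][0] = min over k of (A[1][0] + B[0][0] = -2 + 2 = 0, A[1][1] + B[1][0] = -3 + 9 = 6) = 0 (attained at k = 0)
  C[1][1] = min over k of (A[1][0] + B[0][1] = -2 + -2 = -4, A[1][1] + B[1][1] = -3 + 8 = 5) = -4 (attained at k = 0)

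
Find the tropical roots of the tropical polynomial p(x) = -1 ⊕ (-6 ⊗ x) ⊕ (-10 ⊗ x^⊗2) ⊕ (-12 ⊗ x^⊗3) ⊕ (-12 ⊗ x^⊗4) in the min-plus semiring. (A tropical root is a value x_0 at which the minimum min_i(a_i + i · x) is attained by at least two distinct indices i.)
Roots: {0, 2, 4, 5}

Each tropical root is a break point of the lower envelope of the lines y = a_i + i · x (there are 5 lines, with slopes 0, 1, ..., 4). Only the lines that attain the minimum somewhere contribute to roots; other lines are dominated. Here the surviving (envelope) indices are i = 4, i = 3, i = 2, i = 1, i = 0.
Intersections between consecutive envelope lines give the roots: for adjacent envelope indices i < j the intersection is x = (a_i − a_j) / (j − i). Reading off the sorted break points: {0, 2, 4, 5}.
Verification: at each break x_0, at least two indices attain the minimum of min_i(a_i + i · x_0).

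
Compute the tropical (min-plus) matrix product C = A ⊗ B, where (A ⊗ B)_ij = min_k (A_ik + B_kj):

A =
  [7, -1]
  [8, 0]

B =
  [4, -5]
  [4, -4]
A ⊗ B =
  [3, -5]
  [4, -4]

Apply the min-plus product entry-by-entry:
  C[0][0] = min over k of (A[0][0] + B[0][0] = 7 + 4 = 11, A[0][1] + B[1][0] = -1 + 4 = 3) = 3 (attained at k = 1)
  C[0][1] = min over k of (A[0][0] + B[0][1] = 7 + -5 = 2, A[0][1] + B[1][1] = -1 + -4 = -5) = -5 (attained at k = 1)
  C[1][0] = min over k of (A[1][0] + B[0][0] = 8 + 4 = 12, A[1][1] + B[1][0] = 0 + 4 = 4) = 4 (attained at k = 1)
  C[1][1] = min over k of (A[1][0] + B[0][1] = 8 + -5 = 3, A[1][1] + B[1][1] = 0 + -4 = -4) = -4 (attained at k = 1)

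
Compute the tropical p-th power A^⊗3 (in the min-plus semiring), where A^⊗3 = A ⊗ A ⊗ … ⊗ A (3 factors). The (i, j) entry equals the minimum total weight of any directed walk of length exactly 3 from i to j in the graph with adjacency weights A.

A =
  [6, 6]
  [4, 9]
A^⊗3 =
  [16, 16]
  [14, 16]

Each entry (A^⊗3)_ij equals the minimum over all length-3 walks i = v_0 → v_1 → … → v_3 = j of Σ_t A[v_t][v_{t+1}]. For example, for (i, j) = (0, 1) we minimise over 4 possible intermediate vertex sequences; the minimum is 16, attained along the walk 0 → 1 → 0 → 1.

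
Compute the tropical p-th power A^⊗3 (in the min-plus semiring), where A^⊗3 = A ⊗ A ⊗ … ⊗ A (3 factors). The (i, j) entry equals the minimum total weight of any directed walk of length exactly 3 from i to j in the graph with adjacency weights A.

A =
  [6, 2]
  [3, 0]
A^⊗3 =
  [5, 2]
  [3, 0]

Each entry (A^⊗3)_ij equals the minimum over all length-3 walks i = v_0 → v_1 → … → v_3 = j of Σ_t A[v_t][v_{t+1}]. For example, for (i, j) = (0, 1) we minimise over 4 possible intermediate vertex sequences; the minimum is 2, attained along the walk 0 → 1 → 1 → 1.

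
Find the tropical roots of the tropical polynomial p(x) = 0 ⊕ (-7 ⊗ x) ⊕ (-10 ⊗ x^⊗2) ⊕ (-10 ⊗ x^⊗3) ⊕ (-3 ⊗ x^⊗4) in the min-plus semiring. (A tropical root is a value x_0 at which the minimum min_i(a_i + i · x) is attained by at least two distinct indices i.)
Roots: {-7, 0, 3, 7}

Each tropical root is a break point of the lower envelope of the lines y = a_i + i · x (there are 5 lines, with slopes 0, 1, ..., 4). Only the lines that attain the minimum somewhere contribute to roots; other lines are dominated. Here the surviving (envelope) indices are i = 4, i = 3, i = 2, i = 1, i = 0.
Intersections between consecutive envelope lines give the roots: for adjacent envelope indices i < j the intersection is x = (a_i − a_j) / (j − i). Reading off the sorted break points: {-7, 0, 3, 7}.
Verification: at each break x_0, at least two indices attain the minimum of min_i(a_i + i · x_0).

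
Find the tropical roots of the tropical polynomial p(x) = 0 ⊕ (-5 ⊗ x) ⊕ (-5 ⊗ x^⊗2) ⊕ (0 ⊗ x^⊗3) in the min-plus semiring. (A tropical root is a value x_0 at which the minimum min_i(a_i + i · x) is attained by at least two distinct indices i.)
Roots: {-5, 0, 5}

Each tropical root is a break point of the lower envelope of the lines y = a_i + i · x (there are 4 lines, with slopes 0, 1, ..., 3). Only the lines that attain the minimum somewhere contribute to roots; other lines are dominated. Here the surviving (envelope) indices are i = 3, i = 2, i = 1, i = 0.
Intersections between consecutive envelope lines give the roots: for adjacent envelope indices i < j the intersection is x = (a_i − a_j) / (j − i). Reading off the sorted break points: {-5, 0, 5}.
Verification: at each break x_0, at least two indices attain the minimum of min_i(a_i + i · x_0).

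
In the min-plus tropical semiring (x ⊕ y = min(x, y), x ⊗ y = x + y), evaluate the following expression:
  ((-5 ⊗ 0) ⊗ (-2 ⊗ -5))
((-5 ⊗ 0) ⊗ (-2 ⊗ -5)) = -12

Expand innermost to outermost. Recall ⊕ takes the minimum of its arguments and ⊗ takes their sum. Working out the expression ((-5 ⊗ 0) ⊗ (-2 ⊗ -5)) gives -12.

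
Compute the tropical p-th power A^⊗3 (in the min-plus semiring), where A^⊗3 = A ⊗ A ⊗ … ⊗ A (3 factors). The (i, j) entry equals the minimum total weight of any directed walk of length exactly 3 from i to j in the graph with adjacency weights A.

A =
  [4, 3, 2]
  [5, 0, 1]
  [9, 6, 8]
A^⊗3 =
  [8, 3, 4]
  [5, 0, 1]
  [11, 6, 7]

Each entry (A^⊗3)_ij equals the minimum over all length-3 walks i = v_0 → v_1 → … → v_3 = j of Σ_t A[v_t][v_{t+1}]. For example, for (i, j) = (0, 2) we minimise over 9 possible intermediate vertex sequences; the minimum is 4, attained along the walk 0 → 1 → 1 → 2.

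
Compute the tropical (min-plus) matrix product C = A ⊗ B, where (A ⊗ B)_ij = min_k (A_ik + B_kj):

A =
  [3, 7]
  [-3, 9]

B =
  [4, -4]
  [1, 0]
A ⊗ B =
  [7, -1]
  [1, -7]

Apply the min-plus product entry-by-entry:
  C[0][0] = min over k of (A[0][0] + B[0][0] = 3 + 4 = 7, A[0][1] + B[1][0] = 7 + 1 = 8) = 7 (attained at k = 0)
  C[0][1] = min over k of (A[0][0] + B[0][1] = 3 + -4 = -1, A[0][1] + B[1][1] = 7 + 0 = 7) = -1 (attained at k = 0)
  C[1][0] = min over k of (A[1][0] + B[0][0] = -3 + 4 = 1, A[1][1] + B[1][0] = 9 + 1 = 10) = 1 (attained at k = 0)
  C[1][1] = min over k of (A[1][0] + B[0][1] = -3 + -4 = -7, A[1][1] + B[1][1] = 9 + 0 = 9) = -7 (attained at k = 0)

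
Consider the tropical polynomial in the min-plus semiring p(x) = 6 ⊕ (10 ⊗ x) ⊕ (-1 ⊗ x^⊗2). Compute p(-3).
p(-3) = -7

A tropical monomial a ⊗ x^⊗i evaluates to a + i · x. Evaluating each term at x = -3:
  Term 0 contributes 6 + 0 · -3 = 6
  Term 1 contributes 10 + 1 · -3 = 7
  Term 2 contributes -1 + 2 · -3 = -7
p(-3) = ⊕ of these = min[6, 7, -7] = -7.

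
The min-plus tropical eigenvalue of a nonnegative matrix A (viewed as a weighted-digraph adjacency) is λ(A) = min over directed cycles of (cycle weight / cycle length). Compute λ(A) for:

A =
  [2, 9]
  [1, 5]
λ(A) = 2

Enumerate directed cycles and compute their means (weight / length). Sample:
  cycle 0 → 0: weight = 2, length = 1, mean = 2/1 ≈ 2.000
  cycle 1 → 1: weight = 5, length = 1, mean = 5/1 ≈ 5.000
  cycle 0 → 1 → 0: weight = 10, length = 2, mean = 10/2 ≈ 5.000
  cycle 1 → 0 → 1: weight = 10, length = 2, mean = 10/2 ≈ 5.000
Minimum mean = 2.000, attained e.g. along the cycle 0 → 0 with weight 2 and length 1. So λ(A) = 2/1 = 2.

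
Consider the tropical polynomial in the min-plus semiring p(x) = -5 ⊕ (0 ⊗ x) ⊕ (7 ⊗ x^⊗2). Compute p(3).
p(3) = -5

A tropical monomial a ⊗ x^⊗i evaluates to a + i · x. Evaluating each term at x = 3:
  Term 0 contributes -5 + 0 · 3 = -5
  Term 1 contributes 0 + 1 · 3 = 3
  Term 2 contributes 7 + 2 · 3 = 13
p(3) = ⊕ of these = min[-5, 3, 13] = -5.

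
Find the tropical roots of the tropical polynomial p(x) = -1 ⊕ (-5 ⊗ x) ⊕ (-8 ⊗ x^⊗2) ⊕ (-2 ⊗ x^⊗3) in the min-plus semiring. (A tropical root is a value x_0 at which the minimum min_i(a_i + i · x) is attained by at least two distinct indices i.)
Roots: {-6, 3, 4}

Each tropical root is a break point of the lower envelope of the lines y = a_i + i · x (there are 4 lines, with slopes 0, 1, ..., 3). Only the lines that attain the minimum somewhere contribute to roots; other lines are dominated. Here the surviving (envelope) indices are i = 3, i = 2, i = 1, i = 0.
Intersections between consecutive envelope lines give the roots: for adjacent envelope indices i < j the intersection is x = (a_i − a_j) / (j − i). Reading off the sorted break points: {-6, 3, 4}.
Verification: at each break x_0, at least two indices attain the minimum of min_i(a_i + i · x_0).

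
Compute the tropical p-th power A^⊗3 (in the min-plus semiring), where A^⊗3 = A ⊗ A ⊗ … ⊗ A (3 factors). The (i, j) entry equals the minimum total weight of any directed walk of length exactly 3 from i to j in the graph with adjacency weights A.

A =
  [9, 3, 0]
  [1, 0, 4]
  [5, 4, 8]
A^⊗3 =
  [4, 3, 4]
  [1, 0, 1]
  [5, 4, 5]

Each entry (A^⊗3)_ij equals the minimum over all length-3 walks i = v_0 → v_1 → … → v_3 = j of Σ_t A[v_t][v_{t+1}]. For example, for (i, j) = (0, 2) we minimise over 9 possible intermediate vertex sequences; the minimum is 4, attained along the walk 0 → 1 → 0 → 2.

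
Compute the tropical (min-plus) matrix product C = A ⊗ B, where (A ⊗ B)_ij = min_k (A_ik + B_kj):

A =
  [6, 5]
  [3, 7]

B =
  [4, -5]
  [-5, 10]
A ⊗ B =
  [0, 1]
  [2, -2]

Apply the min-plus product entry-by-entry:
  C[0][0] = min over k of (A[0][0] + B[0][0] = 6 + 4 = 10, A[0][1] + B[1][0] = 5 + -5 = 0) = 0 (attained at k = 1)
  C[0][1] = min over k of (A[0][0] + B[0][1] = 6 + -5 = 1, A[0][1] + B[1][1] = 5 + 10 = 15) = 1 (attained at k = 0)
  C[1][0] = min over k of (A[1][0] + B[0][0] = 3 + 4 = 7, A[1][1] + B[1][0] = 7 + -5 = 2) = 2 (attained at k = 1)
  C[1][1] = min over k of (A[1][0] + B[0][1] = 3 + -5 = -2, A[1][1] + B[1][1] = 7 + 10 = 17) = -2 (attained at k = 0)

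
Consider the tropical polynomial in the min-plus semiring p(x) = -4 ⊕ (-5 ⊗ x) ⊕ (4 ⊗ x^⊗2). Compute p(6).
p(6) = -4

A tropical monomial a ⊗ x^⊗i evaluates to a + i · x. Evaluating each term at x = 6:
  Term 0 contributes -4 + 0 · 6 = -4
  Term 1 contributes -5 + 1 · 6 = 1
  Term 2 contributes 4 + 2 · 6 = 16
p(6) = ⊕ of these = min[-4, 1, 16] = -4.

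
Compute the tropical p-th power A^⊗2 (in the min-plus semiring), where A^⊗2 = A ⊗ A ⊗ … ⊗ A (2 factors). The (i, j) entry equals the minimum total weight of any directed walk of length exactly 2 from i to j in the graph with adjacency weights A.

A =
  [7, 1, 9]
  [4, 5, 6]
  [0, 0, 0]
A^⊗2 =
  [5, 6, 7]
  [6, 5, 6]
  [0, 0, 0]

Each entry (A^⊗2)_ij equals the minimum over all length-2 walks i = v_0 → v_1 → … → v_2 = j of Σ_t A[v_t][v_{t+1}]. For example, for (i, j) = (0, 2) we minimise over 3 possible intermediate vertex sequences; the minimum is 7, attained along the walk 0 → 1 → 2.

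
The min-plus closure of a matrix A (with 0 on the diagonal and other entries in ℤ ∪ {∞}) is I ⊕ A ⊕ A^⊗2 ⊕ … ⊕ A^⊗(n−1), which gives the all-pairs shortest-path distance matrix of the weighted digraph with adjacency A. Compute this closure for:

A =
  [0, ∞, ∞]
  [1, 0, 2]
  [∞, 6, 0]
Closure =
  [0, ∞, ∞]
  [1, 0, 2]
  [7, 6, 0]

This is the Floyd-Warshall all-pairs shortest-path computation. For each intermediate vertex k = 0, 1, …, 2, update dist[i][j] ← min(dist[i][j], dist[i][k] + dist[k][j]). The final matrix gives, for each (i, j), the minimum total weight of any directed path from i to j (possibly empty when i = j).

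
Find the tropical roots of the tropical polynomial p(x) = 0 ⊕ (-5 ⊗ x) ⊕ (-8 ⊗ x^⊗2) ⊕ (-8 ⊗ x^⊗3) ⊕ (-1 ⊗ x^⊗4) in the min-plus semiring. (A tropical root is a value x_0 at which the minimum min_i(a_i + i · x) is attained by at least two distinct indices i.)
Roots: {-7, 0, 3, 5}

Each tropical root is a break point of the lower envelope of the lines y = a_i + i · x (there are 5 lines, with slopes 0, 1, ..., 4). Only the lines that attain the minimum somewhere contribute to roots; other lines are dominated. Here the surviving (envelope) indices are i = 4, i = 3, i = 2, i = 1, i = 0.
Intersections between consecutive envelope lines give the roots: for adjacent envelope indices i < j the intersection is x = (a_i − a_j) / (j − i). Reading off the sorted break points: {-7, 0, 3, 5}.
Verification: at each break x_0, at least two indices attain the minimum of min_i(a_i + i · x_0).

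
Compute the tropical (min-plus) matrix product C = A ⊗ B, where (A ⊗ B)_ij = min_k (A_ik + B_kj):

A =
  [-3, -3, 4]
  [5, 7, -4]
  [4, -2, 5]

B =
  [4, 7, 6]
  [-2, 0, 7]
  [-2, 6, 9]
A ⊗ B =
  [-5, -3, 3]
  [-6, 2, 5]
  [-4, -2, 5]

Apply the min-plus product entry-by-entry:
  C[0][0] = min over k of (A[0][0] + B[0][0] = -3 + 4 = 1, A[0][1] + B[1][0] = -3 + -2 = -5, A[0][2] + B[2][0] = 4 + -2 = 2) = -5 (attained at k = 1)
  C[0][1] = min over k of (A[0][0] + B[0][1] = -3 + 7 = 4, A[0][1] + B[1][1] = -3 + 0 = -3, A[0][2] + B[2][1] = 4 + 6 = 10) = -3 (attained at k = 1)
  C[0][2] = min over k of (A[0][0] + B[0][2] = -3 + 6 = 3, A[0][1] + B[1][2] = -3 + 7 = 4, A[0][2] + B[2][2] = 4 + 9 = 13) = 3 (attained at k = 0)
  C[1][0] = min over k of (A[1][0] + B[0][0] = 5 + 4 = 9, A[1][1] + B[1][0] = 7 + -2 = 5, A[1][2] + B[2][0] = -4 + -2 = -6) = -6 (attained at k = 2)
  C[1][1] = min over k of (A[1][0] + B[0][1] = 5 + 7 = 12, A[1][1] + B[1][1] = 7 + 0 = 7, A[1][2] + B[2][1] = -4 + 6 = 2) = 2 (attained at k = 2)
  C[1][2] = min over k of (A[1][0] + B[0][2] = 5 + 6 = 11, A[1][1] + B[1][2] = 7 + 7 = 14, A[1][2] + B[2][2] = -4 + 9 = 5) = 5 (attained at k = 2)
  C[2][0] = min over k of (A[2][0] + B[0][0] = 4 + 4 = 8, A[2][1] + B[1][0] = -2 + -2 = -4, A[2][2] + B[2][0] = 5 + -2 = 3) = -4 (attained at k = 1)
  C[2][1] = min over k of (A[2][0] + B[0][1] = 4 + 7 = 11, A[2][1] + B[1][1] = -2 + 0 = -2, A[2][2] + B[2][1] = 5 + 6 = 11) = -2 (attained at k = 1)
  C[2][2] = min over k of (A[2][0] + B[0][2] = 4 + 6 = 10, A[2][1] + B[1][2] = -2 + 7 = 5, A[2][2] + B[2][2] = 5 + 9 = 14) = 5 (attained at k = 1)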